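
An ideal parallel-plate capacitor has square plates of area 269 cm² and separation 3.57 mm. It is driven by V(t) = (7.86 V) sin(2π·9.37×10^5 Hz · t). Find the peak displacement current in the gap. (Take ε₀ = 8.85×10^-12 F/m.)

(dE/dt)_max = V₀ω/d = 1.296×10^10 V/(m·s); ω = 2πf = 5.887×10^6 rad/s.
I_d,max = ε₀ A (dE/dt)_max = (8.85×10^-12)(0.0269)(1.296×10^10) = 3.09×10^-3 A.

3.09×10^-3 A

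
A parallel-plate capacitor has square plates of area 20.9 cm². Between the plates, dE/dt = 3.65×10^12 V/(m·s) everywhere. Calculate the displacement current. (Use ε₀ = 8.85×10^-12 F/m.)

I_d = ε₀ A (dE/dt) = (8.85×10^-12)(2.09×10^-3 m²)(3.65×10^12) = 0.0675 A.

0.0675 A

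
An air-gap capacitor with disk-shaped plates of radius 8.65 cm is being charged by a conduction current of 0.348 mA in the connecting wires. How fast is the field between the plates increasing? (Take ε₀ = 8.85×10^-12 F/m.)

1.67×10^9 V/(m·s)

Charge continuity gives I_d = I = 3.48×10^-4 A between the plates.
Inverting I_d = ε₀ A dE/dt gives dE/dt = 3.48×10^-4 / (8.85×10^-12 · 0.02351) = 1.67×10^9 V/(m·s).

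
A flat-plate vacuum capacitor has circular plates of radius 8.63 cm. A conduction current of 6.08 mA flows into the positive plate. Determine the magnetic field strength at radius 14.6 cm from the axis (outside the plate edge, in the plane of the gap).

8.33×10^-9 T

By continuity the displacement current in the gap matches the conduction current: I_d = 6.08×10^-3 A.
Outside the plates the loop encloses all of I_d, so B·2πr = μ₀ I_d and B = 8.33×10^-9 T.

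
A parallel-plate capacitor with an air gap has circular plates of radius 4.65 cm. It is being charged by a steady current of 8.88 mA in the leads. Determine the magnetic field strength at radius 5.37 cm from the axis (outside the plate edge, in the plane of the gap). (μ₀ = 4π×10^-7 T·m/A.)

3.31×10^-8 T

Between the plates the displacement current equals the wire current: I_d = 8.88 mA = 8.88×10^-3 A.
Outside the plates the loop encloses all of I_d, so B·2πr = μ₀ I_d and B = 3.31×10^-8 T.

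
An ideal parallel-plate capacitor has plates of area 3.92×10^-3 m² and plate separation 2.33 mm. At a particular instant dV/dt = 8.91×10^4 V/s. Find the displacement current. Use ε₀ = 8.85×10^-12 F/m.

1.33×10^-6 A

E = V/d so dE/dt = (dV/dt)/d = 3.824×10^7 V/(m·s), and I_d = ε₀ A dE/dt = (8.85×10^-12)(3.92×10^-3)(3.824×10^7) = 1.33×10^-6 A.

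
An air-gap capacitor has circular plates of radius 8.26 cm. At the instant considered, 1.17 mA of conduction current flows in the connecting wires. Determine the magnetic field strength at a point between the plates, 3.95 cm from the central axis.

By continuity the displacement current in the gap matches the conduction current: I_d = 1.17×10^-3 A.
∮B·dl = μ₀ I_d,enc with I_d,enc = I_d r²/R² = 2.676×10^-4 A; so B = μ₀ I_d,enc/(2πr) = 1.35×10^-9 T.

1.35×10^-9 T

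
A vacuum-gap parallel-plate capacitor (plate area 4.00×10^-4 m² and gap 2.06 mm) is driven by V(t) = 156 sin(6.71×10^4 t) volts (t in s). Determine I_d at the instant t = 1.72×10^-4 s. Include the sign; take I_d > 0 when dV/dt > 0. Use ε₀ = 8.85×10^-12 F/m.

9.33×10^-6 A

C = ε₀A/d = (8.85×10^-12)(4.00×10^-4)/(2.06×10^-3) = 1.718×10^-12 F. dV/dt = V₀ω·cos(ωt); at ωt = 11.5412 rad this factor is 0.5190.
I_d = C dV/dt = (1.718×10^-12)(156)(6.71×10^4)(0.5190) = 9.33×10^-6 A.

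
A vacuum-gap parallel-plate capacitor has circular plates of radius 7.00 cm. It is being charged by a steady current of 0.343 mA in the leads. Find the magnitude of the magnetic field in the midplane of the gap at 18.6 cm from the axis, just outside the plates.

3.69×10^-10 T

By continuity the displacement current in the gap matches the conduction current: I_d = 3.43×10^-4 A.
Outside the plates the loop encloses all of I_d, so B·2πr = μ₀ I_d and B = 3.69×10^-10 T.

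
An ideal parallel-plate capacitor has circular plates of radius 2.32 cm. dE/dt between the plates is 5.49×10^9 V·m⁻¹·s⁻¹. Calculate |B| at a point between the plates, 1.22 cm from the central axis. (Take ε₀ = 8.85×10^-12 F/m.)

3.72×10^-10 T

Total displacement current: I_d = ε₀(πR²)(dE/dt) = (8.85×10^-12)(1.691×10^-3)(5.49×10^9) = 8.216×10^-5 A.
∮B·dl = μ₀ I_d,enc with I_d,enc = I_d r²/R² = 2.272×10^-5 A; so B = μ₀ I_d,enc/(2πr) = 3.72×10^-10 T.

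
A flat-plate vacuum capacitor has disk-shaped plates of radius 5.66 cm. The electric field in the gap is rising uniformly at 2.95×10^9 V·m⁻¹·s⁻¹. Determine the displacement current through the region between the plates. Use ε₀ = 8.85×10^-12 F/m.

I_d = ε₀ A (dE/dt) = (8.85×10^-12)(0.01006 m²)(2.95×10^9) = 2.63×10^-4 A.

2.63×10^-4 A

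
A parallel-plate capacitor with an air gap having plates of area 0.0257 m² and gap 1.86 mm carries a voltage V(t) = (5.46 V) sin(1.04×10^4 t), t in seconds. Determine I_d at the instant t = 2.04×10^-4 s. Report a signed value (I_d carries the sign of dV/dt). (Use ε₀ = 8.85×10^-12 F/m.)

dE/dt = (V₀ω/d)·cos(ωt) with ωt = 2.1216 rad: (5.46)(1.04×10^4)(-0.5234)/(1.86×10^-3) = -1.598×10^7 V/(m·s).
I_d = ε₀ A dE/dt = (8.85×10^-12)(0.0257)(-1.598×10^7) = -3.63×10^-6 A.

-3.63×10^-6 A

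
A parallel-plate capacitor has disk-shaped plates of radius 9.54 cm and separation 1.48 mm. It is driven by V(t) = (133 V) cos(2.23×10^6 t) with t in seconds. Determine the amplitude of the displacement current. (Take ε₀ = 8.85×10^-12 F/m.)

0.0507 A

(dE/dt)_max = V₀ω/d = 2.004×10^11 V/(m·s); ω = 2.23×10^6 rad/s.
I_d,max = ε₀ A (dE/dt)_max = (8.85×10^-12)(0.02859)(2.004×10^11) = 0.0507 A.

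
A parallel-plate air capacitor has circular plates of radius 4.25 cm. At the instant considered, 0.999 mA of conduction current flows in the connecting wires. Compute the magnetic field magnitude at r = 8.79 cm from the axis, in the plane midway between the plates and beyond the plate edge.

2.27×10^-9 T

No conduction current crosses the gap, so I_d there equals the 9.99×10^-4 A in the leads.
With r > R the enclosed displacement current is the full I_d; B = μ₀ I_d / (2πr) = 2.27×10^-9 T.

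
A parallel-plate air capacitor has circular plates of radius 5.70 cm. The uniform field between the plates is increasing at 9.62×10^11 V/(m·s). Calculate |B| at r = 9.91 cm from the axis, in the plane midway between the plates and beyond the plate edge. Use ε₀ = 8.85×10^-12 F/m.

Through the whole plate area (πR² = 0.01021 m²), I_d = ε₀ πR² dE/dt = 0.08692 A.
With r > R the enclosed displacement current is the full I_d; B = μ₀ I_d / (2πr) = 1.75×10^-7 T.

1.75×10^-7 T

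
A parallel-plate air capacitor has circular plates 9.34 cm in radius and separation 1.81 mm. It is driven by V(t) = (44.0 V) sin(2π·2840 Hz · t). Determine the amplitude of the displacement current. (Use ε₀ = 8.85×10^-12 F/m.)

(dE/dt)_max = V₀ω/d = 4.337×10^8 V/(m·s); ω = 2πf = 1.784×10^4 rad/s.
I_d,max = ε₀ A (dE/dt)_max = (8.85×10^-12)(0.02741)(4.337×10^8) = 1.05×10^-4 A.

1.05×10^-4 A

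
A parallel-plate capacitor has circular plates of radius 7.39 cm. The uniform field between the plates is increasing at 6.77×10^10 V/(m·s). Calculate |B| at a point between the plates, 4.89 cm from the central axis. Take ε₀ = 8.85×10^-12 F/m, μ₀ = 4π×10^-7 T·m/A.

1.84×10^-8 T

Through the whole plate area (πR² = 0.01716 m²), I_d = ε₀ πR² dE/dt = 0.01028 A.
An Ampèrian loop of radius r encloses a fraction (r/R)² of I_d. Then B·2πr = μ₀ I_d (r/R)², giving B = μ₀ I_d r/(2πR²) = 1.84×10^-8 T.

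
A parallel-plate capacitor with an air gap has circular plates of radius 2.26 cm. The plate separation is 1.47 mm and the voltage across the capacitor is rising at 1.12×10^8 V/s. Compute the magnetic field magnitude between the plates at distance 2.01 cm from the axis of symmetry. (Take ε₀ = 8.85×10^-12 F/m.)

With E = V/d, dE/dt = 7.619×10^10 V/(m·s) and πR² = 1.605×10^-3 m², giving I_d = ε₀ πR² dE/dt = 1.082×10^-3 A.
An Ampèrian loop of radius r encloses a fraction (r/R)² of I_d. Then B·2πr = μ₀ I_d (r/R)², giving B = μ₀ I_d r/(2πR²) = 8.52×10^-9 T.

8.52×10^-9 T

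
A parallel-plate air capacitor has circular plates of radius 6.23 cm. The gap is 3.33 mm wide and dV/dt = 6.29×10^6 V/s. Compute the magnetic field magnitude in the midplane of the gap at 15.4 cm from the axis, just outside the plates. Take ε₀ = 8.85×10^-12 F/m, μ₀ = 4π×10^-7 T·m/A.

I_d = C dV/dt with C = ε₀πR²/d = 3.240×10^-11 F, so I_d = (3.240×10^-11)(6.29×10^6) = 2.038×10^-4 A.
For r ≥ R the full I_d is enclosed: B = μ₀ I_d/(2πr) = (4π×10^-7)(2.038×10^-4)/(2π·0.154) = 2.65×10^-10 T.

2.65×10^-10 T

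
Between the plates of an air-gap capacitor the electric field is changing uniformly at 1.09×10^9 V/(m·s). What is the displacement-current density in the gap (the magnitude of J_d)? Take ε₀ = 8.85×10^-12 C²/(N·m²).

J_d = ε₀ dE/dt = (8.85×10^-12)(1.09×10^9) = 9.65×10^-3 A/m².

9.65×10^-3 A/m²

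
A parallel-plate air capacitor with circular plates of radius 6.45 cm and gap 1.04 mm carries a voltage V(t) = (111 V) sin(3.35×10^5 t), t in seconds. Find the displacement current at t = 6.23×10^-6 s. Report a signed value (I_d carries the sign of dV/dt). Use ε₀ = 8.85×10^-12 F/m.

dE/dt = (V₀ω/d)·cos(ωt) with ωt = 2.08705 rad: (111)(3.35×10^5)(-0.4936)/(1.04×10^-3) = -1.765×10^10 V/(m·s).
I_d = ε₀ A dE/dt = (8.85×10^-12)(0.01307)(-1.765×10^10) = -2.04×10^-3 A.

-2.04×10^-3 A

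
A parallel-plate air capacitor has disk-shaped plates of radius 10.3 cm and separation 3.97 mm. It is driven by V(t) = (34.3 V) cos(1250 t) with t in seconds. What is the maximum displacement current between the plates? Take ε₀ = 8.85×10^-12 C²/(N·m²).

3.19×10^-6 A

The displacement current equals the conduction current C dV/dt, which peaks at C V₀ ω.
With C = ε₀A/d = (8.85×10^-12)(0.03333)/(3.97×10^-3) = 7.430×10^-11 F and ω = 1250 rad/s, I_d,max = (7.430×10^-11)(34.3)(1250) = 3.19×10^-6 A.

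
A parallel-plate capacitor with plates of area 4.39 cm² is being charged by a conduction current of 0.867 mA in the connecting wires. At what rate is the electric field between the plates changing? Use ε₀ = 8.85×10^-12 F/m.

Charge continuity gives I_d = I = 8.67×10^-4 A between the plates.
Since I_d = ε₀ A dE/dt, dE/dt = I_d/(ε₀A) = (8.67×10^-4)/((8.85×10^-12)(4.39×10^-4)) = 2.23×10^11 V/(m·s).

2.23×10^11 V/(m·s)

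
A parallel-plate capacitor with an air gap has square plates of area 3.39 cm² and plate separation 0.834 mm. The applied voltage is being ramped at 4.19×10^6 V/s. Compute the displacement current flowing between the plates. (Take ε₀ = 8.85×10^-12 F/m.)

The displacement current equals the charging current C dV/dt. With C = ε₀A/d = (8.85×10^-12)(3.39×10^-4)/(8.34×10^-4) = 3.597×10^-12 F, I_d = (3.597×10^-12)(4.19×10^6) = 1.51×10^-5 A.

1.51×10^-5 A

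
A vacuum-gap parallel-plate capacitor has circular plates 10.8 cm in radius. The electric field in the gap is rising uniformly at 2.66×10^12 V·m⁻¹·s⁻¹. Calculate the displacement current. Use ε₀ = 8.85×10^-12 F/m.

0.863 A

I_d = ε₀ A (dE/dt) = (8.85×10^-12)(0.03664 m²)(2.66×10^12) = 0.863 A.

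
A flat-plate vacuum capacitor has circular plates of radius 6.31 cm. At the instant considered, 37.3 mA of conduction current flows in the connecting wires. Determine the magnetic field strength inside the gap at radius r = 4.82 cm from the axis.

No conduction current crosses the gap, so I_d there equals the 0.0373 A in the leads.
An Ampèrian loop of radius r encloses a fraction (r/R)² of I_d. Then B·2πr = μ₀ I_d (r/R)², giving B = μ₀ I_d r/(2πR²) = 9.03×10^-8 T.

9.03×10^-8 T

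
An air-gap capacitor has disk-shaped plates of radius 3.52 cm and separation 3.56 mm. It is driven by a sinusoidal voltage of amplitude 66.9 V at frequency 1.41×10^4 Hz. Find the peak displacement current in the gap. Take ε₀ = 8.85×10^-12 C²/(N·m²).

C = ε₀A/d = (8.85×10^-12)(3.893×10^-3)/(3.56×10^-3) = 9.678×10^-12 F; ω = 2πf = 8.859×10^4 rad/s.
I_d = C dV/dt, so |I_d|_max = C V₀ ω = (9.678×10^-12)(66.9)(8.859×10^4) = 5.74×10^-5 A.

5.74×10^-5 A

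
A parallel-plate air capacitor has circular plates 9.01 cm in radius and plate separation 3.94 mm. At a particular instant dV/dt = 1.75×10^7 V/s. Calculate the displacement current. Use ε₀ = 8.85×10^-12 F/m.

1.00×10^-3 A

C = ε₀A/d = (8.85×10^-12)(0.02550)/(3.94×10^-3) = 5.728×10^-11 F.
I_d = C dV/dt = (5.728×10^-11)(1.75×10^7) = 1.00×10^-3 A.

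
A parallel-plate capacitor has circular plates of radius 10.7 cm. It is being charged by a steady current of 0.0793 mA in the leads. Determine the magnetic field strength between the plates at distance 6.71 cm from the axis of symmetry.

Between the plates the displacement current equals the wire current: I_d = 0.0793 mA = 7.93×10^-5 A.
∮B·dl = μ₀ I_d,enc with I_d,enc = I_d r²/R² = 3.119×10^-5 A; so B = μ₀ I_d,enc/(2πr) = 9.30×10^-11 T.

9.30×10^-11 T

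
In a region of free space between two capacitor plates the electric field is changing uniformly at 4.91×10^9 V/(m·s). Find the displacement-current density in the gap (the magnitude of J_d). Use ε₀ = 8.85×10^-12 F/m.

J_d = ε₀ dE/dt = (8.85×10^-12)(4.91×10^9) = 0.0435 A/m².

0.0435 A/m²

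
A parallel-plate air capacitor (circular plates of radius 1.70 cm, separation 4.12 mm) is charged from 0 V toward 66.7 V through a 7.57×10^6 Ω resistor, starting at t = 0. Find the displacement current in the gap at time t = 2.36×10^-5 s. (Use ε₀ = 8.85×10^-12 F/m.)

1.78×10^-6 A

C = ε₀A/d = (8.85×10^-12)(9.079×10^-4)/(4.12×10^-3) = 1.950×10^-12 F, so τ = RC = 1.476×10^-5 s.
The conduction current is I(t) = (V₀/R) e^(−t/τ), and the displacement current between the plates equals it.
t/τ = 1.599; I_d = (66.7/7.57×10^6) · e^(−1.599) = (8.811×10^-6)(0.2021) = 1.78×10^-6 A.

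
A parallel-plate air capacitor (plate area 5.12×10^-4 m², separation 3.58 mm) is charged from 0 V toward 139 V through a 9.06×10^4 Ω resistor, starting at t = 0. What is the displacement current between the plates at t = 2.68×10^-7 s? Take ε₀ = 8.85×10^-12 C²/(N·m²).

1.48×10^-4 A

With C = ε₀A/d = (8.85×10^-12)(5.12×10^-4)/(3.58×10^-3) = 1.266×10^-12 F, the time constant is τ = RC = 1.147×10^-7 s, so t/τ = 2.337 and e^(−t/τ) = 0.09662.
I_d = I_cond = (V₀/R) e^(−t/τ) = (1.534×10^-3)(0.09662) = 1.48×10^-4 A.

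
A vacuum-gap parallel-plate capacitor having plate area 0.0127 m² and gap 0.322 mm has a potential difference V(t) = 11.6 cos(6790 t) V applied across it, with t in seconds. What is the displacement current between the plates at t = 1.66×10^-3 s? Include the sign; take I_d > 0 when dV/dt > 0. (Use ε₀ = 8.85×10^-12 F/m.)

dE/dt = (V₀ω/d)·−sin(ωt) with ωt = 11.2714 rad: (11.6)(6790)(0.9622)/(3.22×10^-4) = 2.354×10^8 V/(m·s).
I_d = ε₀ A dE/dt = (8.85×10^-12)(0.0127)(2.354×10^8) = 2.65×10^-5 A.

2.65×10^-5 A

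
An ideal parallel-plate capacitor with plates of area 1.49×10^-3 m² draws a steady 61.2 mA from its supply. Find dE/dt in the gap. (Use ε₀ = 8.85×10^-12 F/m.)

Charge continuity gives I_d = I = 0.0612 A between the plates.
Inverting I_d = ε₀ A dE/dt gives dE/dt = 0.0612 / (8.85×10^-12 · 1.49×10^-3) = 4.64×10^12 V/(m·s).

4.64×10^12 V/(m·s)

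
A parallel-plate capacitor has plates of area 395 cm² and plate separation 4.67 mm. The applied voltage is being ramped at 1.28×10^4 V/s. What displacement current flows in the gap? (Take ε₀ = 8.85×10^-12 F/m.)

9.58×10^-7 A

C = ε₀A/d = (8.85×10^-12)(0.0395)/(4.67×10^-3) = 7.486×10^-11 F.
I_d = C dV/dt = (7.486×10^-11)(1.28×10^4) = 9.58×10^-7 A.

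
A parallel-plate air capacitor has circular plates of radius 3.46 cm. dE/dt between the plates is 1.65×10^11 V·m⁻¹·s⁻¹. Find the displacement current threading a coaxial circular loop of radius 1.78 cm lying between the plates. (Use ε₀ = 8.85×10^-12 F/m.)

1.45×10^-3 A

Through the whole plate area (πR² = 3.761×10^-3 m²), I_d = ε₀ πR² dE/dt = 5.492×10^-3 A.
Since J_d is uniform, the enclosed fraction is (r/R)² = 0.2647, giving I_d,enc = 1.45×10^-3 A.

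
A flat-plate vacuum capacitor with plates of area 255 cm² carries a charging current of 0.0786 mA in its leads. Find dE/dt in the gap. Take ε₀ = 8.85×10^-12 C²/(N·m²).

3.48×10^8 V/(m·s)

Charge continuity gives I_d = I = 7.86×10^-5 A between the plates.
Inverting I_d = ε₀ A dE/dt gives dE/dt = 7.86×10^-5 / (8.85×10^-12 · 0.0255) = 3.48×10^8 V/(m·s).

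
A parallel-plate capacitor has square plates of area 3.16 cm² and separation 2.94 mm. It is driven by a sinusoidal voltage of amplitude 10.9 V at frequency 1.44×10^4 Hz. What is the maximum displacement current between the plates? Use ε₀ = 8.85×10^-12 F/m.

9.38×10^-7 A

The displacement current equals the conduction current C dV/dt, which peaks at C V₀ ω.
With C = ε₀A/d = (8.85×10^-12)(3.16×10^-4)/(2.94×10^-3) = 9.512×10^-13 F and ω = 2πf = 9.048×10^4 rad/s, I_d,max = (9.512×10^-13)(10.9)(9.048×10^4) = 9.38×10^-7 A.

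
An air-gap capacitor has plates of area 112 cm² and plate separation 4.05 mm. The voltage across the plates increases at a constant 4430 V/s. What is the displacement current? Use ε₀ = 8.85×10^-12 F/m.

1.08×10^-7 A

E = V/d so dE/dt = (dV/dt)/d = 1.094×10^6 V/(m·s), and I_d = ε₀ A dE/dt = (8.85×10^-12)(0.0112)(1.094×10^6) = 1.08×10^-7 A.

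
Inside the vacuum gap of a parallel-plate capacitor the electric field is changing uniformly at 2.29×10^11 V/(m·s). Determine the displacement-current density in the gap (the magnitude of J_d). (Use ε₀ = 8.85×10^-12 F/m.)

J_d = ε₀ ∂E/∂t, so J_d = 2.03 A/m².

2.03 A/m²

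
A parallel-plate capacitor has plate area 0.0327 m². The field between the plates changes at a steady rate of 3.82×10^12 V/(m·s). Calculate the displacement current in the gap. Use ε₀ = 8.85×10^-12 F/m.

1.11 A

With a uniform field, Φ_E = EA, so I_d = ε₀ A dE/dt = 1.11 A.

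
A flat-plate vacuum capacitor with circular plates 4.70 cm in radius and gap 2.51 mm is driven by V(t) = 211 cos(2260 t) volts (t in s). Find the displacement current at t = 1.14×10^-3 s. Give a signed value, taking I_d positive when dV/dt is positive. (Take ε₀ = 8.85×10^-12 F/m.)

-6.25×10^-6 A

dE/dt = (V₀ω/d)·−sin(ωt) with ωt = 2.5764 rad: (211)(2260)(-0.5356)/(2.51×10^-3) = -1.018×10^8 V/(m·s).
I_d = ε₀ A dE/dt = (8.85×10^-12)(6.940×10^-3)(-1.018×10^8) = -6.25×10^-6 A.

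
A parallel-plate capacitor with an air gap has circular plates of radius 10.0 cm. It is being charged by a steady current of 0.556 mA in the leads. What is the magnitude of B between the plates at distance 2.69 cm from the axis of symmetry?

2.99×10^-10 T

By continuity the displacement current in the gap matches the conduction current: I_d = 5.56×10^-4 A.
For r < R the Ampère–Maxwell law gives B(2πr) = μ₀ I_d (r²/R²), so B = μ₀ I_d r/(2πR²) = (4π×10^-7)(5.56×10^-4)(0.0269)/(2π·0.100²) = 2.99×10^-10 T.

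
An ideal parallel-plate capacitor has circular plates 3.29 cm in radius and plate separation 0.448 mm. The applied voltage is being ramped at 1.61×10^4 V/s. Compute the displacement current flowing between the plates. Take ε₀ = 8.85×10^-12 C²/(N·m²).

E = V/d so dE/dt = (dV/dt)/d = 3.594×10^7 V/(m·s), and I_d = ε₀ A dE/dt = (8.85×10^-12)(3.400×10^-3)(3.594×10^7) = 1.08×10^-6 A.

1.08×10^-6 A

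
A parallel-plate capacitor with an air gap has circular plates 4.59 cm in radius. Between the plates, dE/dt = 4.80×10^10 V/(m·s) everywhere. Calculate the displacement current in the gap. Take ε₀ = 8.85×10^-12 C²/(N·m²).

2.81×10^-3 A

With a uniform field, Φ_E = EA, so I_d = ε₀ A dE/dt = 2.81×10^-3 A.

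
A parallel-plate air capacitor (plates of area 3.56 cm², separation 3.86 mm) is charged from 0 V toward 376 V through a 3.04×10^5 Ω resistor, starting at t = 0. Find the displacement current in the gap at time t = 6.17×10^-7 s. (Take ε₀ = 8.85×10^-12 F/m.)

C = ε₀A/d = (8.85×10^-12)(3.56×10^-4)/(3.86×10^-3) = 8.162×10^-13 F and τ = RC = 2.481×10^-7 s. I_d in the gap equals the RC charging current.
I_d(t) = (V₀/R) e^(−t/τ) = 1.237×10^-3 · e^(−2.487) = 1.03×10^-4 A.

1.03×10^-4 A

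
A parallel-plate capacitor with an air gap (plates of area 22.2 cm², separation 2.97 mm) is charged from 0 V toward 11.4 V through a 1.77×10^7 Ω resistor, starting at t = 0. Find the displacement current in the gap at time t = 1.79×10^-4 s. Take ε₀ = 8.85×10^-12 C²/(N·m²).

C = ε₀A/d = (8.85×10^-12)(2.22×10^-3)/(2.97×10^-3) = 6.615×10^-12 F, so τ = RC = 1.171×10^-4 s.
The conduction current is I(t) = (V₀/R) e^(−t/τ), and the displacement current between the plates equals it.
t/τ = 1.529; I_d = (11.4/1.77×10^7) · e^(−1.529) = (6.441×10^-7)(0.2168) = 1.40×10^-7 A.

1.40×10^-7 A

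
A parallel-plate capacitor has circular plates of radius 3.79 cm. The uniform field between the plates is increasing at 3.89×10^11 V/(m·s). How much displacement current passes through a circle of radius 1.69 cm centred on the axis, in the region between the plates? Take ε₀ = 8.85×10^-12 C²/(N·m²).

Through the whole plate area (πR² = 4.513×10^-3 m²), I_d = ε₀ πR² dE/dt = 0.01554 A.
The field is uniform, so I_d,enc = I_d (r/R)² = (0.01554)(1.69/3.79)² = 3.09×10^-3 A.

3.09×10^-3 A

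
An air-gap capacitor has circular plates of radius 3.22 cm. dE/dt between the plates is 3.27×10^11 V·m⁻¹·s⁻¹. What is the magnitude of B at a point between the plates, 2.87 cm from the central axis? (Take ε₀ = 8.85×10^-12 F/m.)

Through the whole plate area (πR² = 3.257×10^-3 m²), I_d = ε₀ πR² dE/dt = 9.426×10^-3 A.
For r < R the Ampère–Maxwell law gives B(2πr) = μ₀ I_d (r²/R²), so B = μ₀ I_d r/(2πR²) = (4π×10^-7)(9.426×10^-3)(0.0287)/(2π·0.0322²) = 5.22×10^-8 T.

5.22×10^-8 T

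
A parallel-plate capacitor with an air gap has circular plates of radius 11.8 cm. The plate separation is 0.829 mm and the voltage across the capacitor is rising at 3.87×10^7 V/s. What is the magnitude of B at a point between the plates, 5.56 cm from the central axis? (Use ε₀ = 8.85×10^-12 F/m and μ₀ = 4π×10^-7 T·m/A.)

dE/dt = (dV/dt)/d = 4.668×10^10 V/(m·s); I_d = ε₀(πR²)(dE/dt) = (8.85×10^-12)(0.04374)(4.668×10^10) = 0.01807 A.
For r < R the Ampère–Maxwell law gives B(2πr) = μ₀ I_d (r²/R²), so B = μ₀ I_d r/(2πR²) = (4π×10^-7)(0.01807)(0.0556)/(2π·0.118²) = 1.44×10^-8 T.

1.44×10^-8 T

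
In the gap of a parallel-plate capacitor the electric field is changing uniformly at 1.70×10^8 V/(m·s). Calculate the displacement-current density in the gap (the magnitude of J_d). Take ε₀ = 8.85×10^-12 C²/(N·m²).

J_d = ε₀ ∂E/∂t, so J_d = 1.50×10^-3 A/m².

1.50×10^-3 A/m²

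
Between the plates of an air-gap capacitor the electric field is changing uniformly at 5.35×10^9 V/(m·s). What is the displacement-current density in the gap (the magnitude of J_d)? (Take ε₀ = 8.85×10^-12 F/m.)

0.0473 A/m²

J_d = ε₀ dE/dt = (8.85×10^-12)(5.35×10^9) = 0.0473 A/m².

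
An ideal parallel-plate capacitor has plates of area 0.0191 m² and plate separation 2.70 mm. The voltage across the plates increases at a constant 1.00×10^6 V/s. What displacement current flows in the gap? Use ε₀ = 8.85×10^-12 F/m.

The field between the plates is E = V/d, so dE/dt = (1.00×10^6)/(2.70×10^-3 m) = 3.704×10^8 V/(m·s).
I_d = ε₀ A (dE/dt) = (8.85×10^-12)(0.0191)(3.704×10^8) = 6.26×10^-5 A.

6.26×10^-5 A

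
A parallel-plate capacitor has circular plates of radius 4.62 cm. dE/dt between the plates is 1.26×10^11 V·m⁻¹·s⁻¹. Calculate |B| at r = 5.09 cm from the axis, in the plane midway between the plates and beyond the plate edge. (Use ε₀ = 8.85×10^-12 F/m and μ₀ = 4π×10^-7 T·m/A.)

2.94×10^-8 T

Total displacement current: I_d = ε₀(πR²)(dE/dt) = (8.85×10^-12)(6.706×10^-3)(1.26×10^11) = 7.478×10^-3 A.
For r ≥ R the full I_d is enclosed: B = μ₀ I_d/(2πr) = (4π×10^-7)(7.478×10^-3)/(2π·0.0509) = 2.94×10^-8 T.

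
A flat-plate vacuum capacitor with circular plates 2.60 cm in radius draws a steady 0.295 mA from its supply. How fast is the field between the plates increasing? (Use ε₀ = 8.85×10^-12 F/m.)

Charge continuity gives I_d = I = 2.95×10^-4 A between the plates.
Since I_d = ε₀ A dE/dt, dE/dt = I_d/(ε₀A) = (2.95×10^-4)/((8.85×10^-12)(2.124×10^-3)) = 1.57×10^10 V/(m·s).

1.57×10^10 V/(m·s)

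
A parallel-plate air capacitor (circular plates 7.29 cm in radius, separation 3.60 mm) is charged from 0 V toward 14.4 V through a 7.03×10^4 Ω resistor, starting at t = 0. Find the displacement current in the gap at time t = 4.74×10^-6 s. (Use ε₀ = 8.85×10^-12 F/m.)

C = ε₀A/d = (8.85×10^-12)(0.01670)/(3.60×10^-3) = 4.105×10^-11 F and τ = RC = 2.886×10^-6 s. I_d in the gap equals the RC charging current.
I_d(t) = (V₀/R) e^(−t/τ) = 2.048×10^-4 · e^(−1.642) = 3.96×10^-5 A.

3.96×10^-5 A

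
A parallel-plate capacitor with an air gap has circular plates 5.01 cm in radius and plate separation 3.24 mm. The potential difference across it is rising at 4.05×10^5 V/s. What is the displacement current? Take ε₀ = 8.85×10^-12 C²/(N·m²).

8.72×10^-6 A

C = ε₀A/d = (8.85×10^-12)(7.885×10^-3)/(3.24×10^-3) = 2.154×10^-11 F.
I_d = C dV/dt = (2.154×10^-11)(4.05×10^5) = 8.72×10^-6 A.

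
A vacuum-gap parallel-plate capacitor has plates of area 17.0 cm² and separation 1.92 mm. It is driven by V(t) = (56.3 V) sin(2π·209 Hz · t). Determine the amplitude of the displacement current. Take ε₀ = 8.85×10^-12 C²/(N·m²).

C = ε₀A/d = (8.85×10^-12)(1.70×10^-3)/(1.92×10^-3) = 7.836×10^-12 F; ω = 2πf = 1313 rad/s.
I_d = C dV/dt, so |I_d|_max = C V₀ ω = (7.836×10^-12)(56.3)(1313) = 5.79×10^-7 A.

5.79×10^-7 A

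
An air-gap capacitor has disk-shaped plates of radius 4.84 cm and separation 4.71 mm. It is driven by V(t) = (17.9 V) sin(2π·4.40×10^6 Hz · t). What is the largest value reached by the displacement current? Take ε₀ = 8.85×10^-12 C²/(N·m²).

6.84×10^-3 A

(dE/dt)_max = V₀ω/d = 1.051×10^11 V/(m·s); ω = 2πf = 2.765×10^7 rad/s.
I_d,max = ε₀ A (dE/dt)_max = (8.85×10^-12)(7.359×10^-3)(1.051×10^11) = 6.84×10^-3 A.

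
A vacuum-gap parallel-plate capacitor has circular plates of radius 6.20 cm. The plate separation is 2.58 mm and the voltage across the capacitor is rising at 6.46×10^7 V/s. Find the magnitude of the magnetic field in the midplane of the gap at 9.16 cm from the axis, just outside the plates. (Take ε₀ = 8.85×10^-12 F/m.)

dE/dt = (dV/dt)/d = 2.504×10^10 V/(m·s); I_d = ε₀(πR²)(dE/dt) = (8.85×10^-12)(0.01208)(2.504×10^10) = 2.677×10^-3 A.
For r ≥ R the full I_d is enclosed: B = μ₀ I_d/(2πr) = (4π×10^-7)(2.677×10^-3)/(2π·0.0916) = 5.84×10^-9 T.

5.84×10^-9 T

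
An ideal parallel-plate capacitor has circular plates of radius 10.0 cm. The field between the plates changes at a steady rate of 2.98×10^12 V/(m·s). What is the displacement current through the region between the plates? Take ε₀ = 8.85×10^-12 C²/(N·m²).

The displacement current is ε₀ times dΦ_E/dt = ε₀ A dE/dt = (8.85×10^-12)(0.03142)(2.98×10^12) = 0.829 A.

0.829 A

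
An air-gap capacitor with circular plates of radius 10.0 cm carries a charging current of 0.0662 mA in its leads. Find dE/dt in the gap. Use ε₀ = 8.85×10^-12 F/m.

The displacement current between the plates equals the conduction current, I_d = 0.0662 mA.
Since I_d = ε₀ A dE/dt, dE/dt = I_d/(ε₀A) = (6.62×10^-5)/((8.85×10^-12)(0.03142)) = 2.38×10^8 V/(m·s).

2.38×10^8 V/(m·s)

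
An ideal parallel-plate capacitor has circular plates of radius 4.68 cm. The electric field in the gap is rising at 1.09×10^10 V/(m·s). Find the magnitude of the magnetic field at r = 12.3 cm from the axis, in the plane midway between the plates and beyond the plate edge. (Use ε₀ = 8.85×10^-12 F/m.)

1.08×10^-9 T

Total displacement current: I_d = ε₀(πR²)(dE/dt) = (8.85×10^-12)(6.881×10^-3)(1.09×10^10) = 6.638×10^-4 A.
For r ≥ R the full I_d is enclosed: B = μ₀ I_d/(2πr) = (4π×10^-7)(6.638×10^-4)/(2π·0.123) = 1.08×10^-9 T.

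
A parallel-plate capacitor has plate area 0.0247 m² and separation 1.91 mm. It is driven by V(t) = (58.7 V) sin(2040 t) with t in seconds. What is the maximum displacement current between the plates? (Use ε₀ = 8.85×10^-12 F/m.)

The displacement current equals the conduction current C dV/dt, which peaks at C V₀ ω.
With C = ε₀A/d = (8.85×10^-12)(0.0247)/(1.91×10^-3) = 1.144×10^-10 F and ω = 2040 rad/s, I_d,max = (1.144×10^-10)(58.7)(2040) = 1.37×10^-5 A.

1.37×10^-5 A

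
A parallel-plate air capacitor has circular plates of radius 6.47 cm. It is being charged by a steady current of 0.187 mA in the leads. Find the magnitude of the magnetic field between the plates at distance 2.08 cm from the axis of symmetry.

1.86×10^-10 T

Between the plates the displacement current equals the wire current: I_d = 0.187 mA = 1.87×10^-4 A.
An Ampèrian loop of radius r encloses a fraction (r/R)² of I_d. Then B·2πr = μ₀ I_d (r/R)², giving B = μ₀ I_d r/(2πR²) = 1.86×10^-10 T.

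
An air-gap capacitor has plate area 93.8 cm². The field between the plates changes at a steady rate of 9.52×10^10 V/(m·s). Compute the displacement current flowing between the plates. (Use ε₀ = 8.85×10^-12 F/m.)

I_d = ε₀ A (dE/dt) = (8.85×10^-12)(9.38×10^-3 m²)(9.52×10^10) = 7.90×10^-3 A.

7.90×10^-3 A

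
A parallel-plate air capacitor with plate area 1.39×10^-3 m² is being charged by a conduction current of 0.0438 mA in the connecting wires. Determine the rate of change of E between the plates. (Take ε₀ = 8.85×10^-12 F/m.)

3.56×10^9 V/(m·s)

Charge continuity gives I_d = I = 4.38×10^-5 A between the plates.
Then dE/dt = I_d/(ε₀A) = 3.56×10^9 V/(m·s).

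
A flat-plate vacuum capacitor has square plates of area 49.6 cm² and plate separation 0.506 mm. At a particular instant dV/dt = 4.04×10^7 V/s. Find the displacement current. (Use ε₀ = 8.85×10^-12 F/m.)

E = V/d so dE/dt = (dV/dt)/d = 7.984×10^10 V/(m·s), and I_d = ε₀ A dE/dt = (8.85×10^-12)(4.96×10^-3)(7.984×10^10) = 3.50×10^-3 A.

3.50×10^-3 A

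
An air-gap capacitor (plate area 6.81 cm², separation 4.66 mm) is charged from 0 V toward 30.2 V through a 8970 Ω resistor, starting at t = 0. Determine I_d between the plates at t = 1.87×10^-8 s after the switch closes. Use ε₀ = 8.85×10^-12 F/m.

6.72×10^-4 A

C = ε₀A/d = (8.85×10^-12)(6.81×10^-4)/(4.66×10^-3) = 1.293×10^-12 F and τ = RC = 1.160×10^-8 s. I_d in the gap equals the RC charging current.
I_d(t) = (V₀/R) e^(−t/τ) = 3.367×10^-3 · e^(−1.612) = 6.72×10^-4 A.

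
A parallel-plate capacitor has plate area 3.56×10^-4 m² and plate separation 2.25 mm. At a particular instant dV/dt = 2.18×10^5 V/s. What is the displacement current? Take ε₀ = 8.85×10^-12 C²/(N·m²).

C = ε₀A/d = (8.85×10^-12)(3.56×10^-4)/(2.25×10^-3) = 1.400×10^-12 F.
I_d = C dV/dt = (1.400×10^-12)(2.18×10^5) = 3.05×10^-7 A.

3.05×10^-7 A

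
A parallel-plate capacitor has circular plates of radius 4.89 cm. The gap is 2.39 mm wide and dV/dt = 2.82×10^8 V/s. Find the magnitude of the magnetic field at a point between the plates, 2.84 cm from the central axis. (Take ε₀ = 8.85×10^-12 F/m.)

dE/dt = (dV/dt)/d = 1.180×10^11 V/(m·s); I_d = ε₀(πR²)(dE/dt) = (8.85×10^-12)(7.512×10^-3)(1.180×10^11) = 7.845×10^-3 A.
∮B·dl = μ₀ I_d,enc with I_d,enc = I_d r²/R² = 2.646×10^-3 A; so B = μ₀ I_d,enc/(2πr) = 1.86×10^-8 T.

1.86×10^-8 T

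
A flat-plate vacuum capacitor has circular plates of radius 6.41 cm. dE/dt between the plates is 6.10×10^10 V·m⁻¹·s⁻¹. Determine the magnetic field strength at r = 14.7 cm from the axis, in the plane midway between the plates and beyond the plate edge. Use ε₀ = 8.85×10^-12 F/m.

9.48×10^-9 T

I_d = ε₀ dΦ_E/dt = ε₀ πR² (dE/dt) = (8.85×10^-12)(0.01291)(6.10×10^10) = 6.969×10^-3 A through the full plate area.
With r > R the enclosed displacement current is the full I_d; B = μ₀ I_d / (2πr) = 9.48×10^-9 T.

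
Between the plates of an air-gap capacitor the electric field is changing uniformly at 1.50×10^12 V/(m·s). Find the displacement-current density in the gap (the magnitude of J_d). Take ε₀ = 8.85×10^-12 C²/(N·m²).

13.3 A/m²

J_d = ε₀ ∂E/∂t, so J_d = 13.3 A/m².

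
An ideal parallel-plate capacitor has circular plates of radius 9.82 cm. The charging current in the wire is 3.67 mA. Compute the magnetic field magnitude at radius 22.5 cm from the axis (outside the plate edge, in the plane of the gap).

By continuity the displacement current in the gap matches the conduction current: I_d = 3.67×10^-3 A.
For r ≥ R the full I_d is enclosed: B = μ₀ I_d/(2πr) = (4π×10^-7)(3.67×10^-3)/(2π·0.225) = 3.26×10^-9 T.

3.26×10^-9 T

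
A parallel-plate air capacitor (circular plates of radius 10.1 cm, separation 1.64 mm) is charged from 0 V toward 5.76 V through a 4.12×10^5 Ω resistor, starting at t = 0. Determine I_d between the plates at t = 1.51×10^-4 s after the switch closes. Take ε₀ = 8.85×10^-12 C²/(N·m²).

1.68×10^-6 A

C = ε₀A/d = (8.85×10^-12)(0.03205)/(1.64×10^-3) = 1.730×10^-10 F and τ = RC = 7.128×10^-5 s. I_d in the gap equals the RC charging current.
I_d(t) = (V₀/R) e^(−t/τ) = 1.398×10^-5 · e^(−2.118) = 1.68×10^-6 A.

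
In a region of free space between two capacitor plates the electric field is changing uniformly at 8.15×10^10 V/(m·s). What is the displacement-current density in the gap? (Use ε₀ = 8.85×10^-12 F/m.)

J_d = ε₀ ∂E/∂t, so J_d = 0.721 A/m².

0.721 A/m²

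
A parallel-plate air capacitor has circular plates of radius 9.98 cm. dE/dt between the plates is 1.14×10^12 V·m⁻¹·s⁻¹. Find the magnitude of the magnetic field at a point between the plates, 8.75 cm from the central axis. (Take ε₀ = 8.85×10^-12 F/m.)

Total displacement current: I_d = ε₀(πR²)(dE/dt) = (8.85×10^-12)(0.03129)(1.14×10^12) = 0.3157 A.
For r < R the Ampère–Maxwell law gives B(2πr) = μ₀ I_d (r²/R²), so B = μ₀ I_d r/(2πR²) = (4π×10^-7)(0.3157)(0.0875)/(2π·0.0998²) = 5.55×10^-7 T.

5.55×10^-7 T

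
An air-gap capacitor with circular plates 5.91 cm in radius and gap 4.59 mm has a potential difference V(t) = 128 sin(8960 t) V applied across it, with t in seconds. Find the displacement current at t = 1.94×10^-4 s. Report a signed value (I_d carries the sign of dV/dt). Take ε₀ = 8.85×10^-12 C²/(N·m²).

-4.04×10^-6 A

dV/dt = (128)(8960)·cos(1.73824) = -1.911×10^5 V/s.
I_d = C dV/dt with C = ε₀A/d = (8.85×10^-12)(0.01097)/(4.59×10^-3) = 2.115×10^-11 F, so I_d = (2.115×10^-11)(-1.911×10^5) = -4.04×10^-6 A.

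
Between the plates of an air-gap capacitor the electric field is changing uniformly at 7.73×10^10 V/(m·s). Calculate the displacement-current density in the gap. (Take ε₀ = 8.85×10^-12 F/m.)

J_d = ε₀ ∂E/∂t, so J_d = 0.684 A/m².

0.684 A/m²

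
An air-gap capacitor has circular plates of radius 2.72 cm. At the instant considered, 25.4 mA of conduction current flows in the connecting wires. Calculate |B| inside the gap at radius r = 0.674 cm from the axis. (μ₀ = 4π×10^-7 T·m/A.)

By continuity the displacement current in the gap matches the conduction current: I_d = 0.0254 A.
∮B·dl = μ₀ I_d,enc with I_d,enc = I_d r²/R² = 1.560×10^-3 A; so B = μ₀ I_d,enc/(2πr) = 4.63×10^-8 T.

4.63×10^-8 T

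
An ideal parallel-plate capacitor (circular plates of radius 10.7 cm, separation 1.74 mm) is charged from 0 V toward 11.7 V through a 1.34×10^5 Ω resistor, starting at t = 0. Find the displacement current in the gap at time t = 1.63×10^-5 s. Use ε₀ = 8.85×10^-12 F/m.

C = ε₀A/d = (8.85×10^-12)(0.03597)/(1.74×10^-3) = 1.830×10^-10 F and τ = RC = 2.452×10^-5 s. I_d in the gap equals the RC charging current.
I_d(t) = (V₀/R) e^(−t/τ) = 8.731×10^-5 · e^(−0.6648) = 4.49×10^-5 A.

4.49×10^-5 A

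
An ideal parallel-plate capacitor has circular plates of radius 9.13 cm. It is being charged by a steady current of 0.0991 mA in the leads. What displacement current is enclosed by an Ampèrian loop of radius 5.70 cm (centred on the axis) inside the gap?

3.86×10^-5 A

Between the plates the displacement current equals the wire current: I_d = 0.0991 mA = 9.91×10^-5 A.
Through an area πr² the displacement current is I_d·(πr²/πR²) = I_d (r/R)² = 3.86×10^-5 A.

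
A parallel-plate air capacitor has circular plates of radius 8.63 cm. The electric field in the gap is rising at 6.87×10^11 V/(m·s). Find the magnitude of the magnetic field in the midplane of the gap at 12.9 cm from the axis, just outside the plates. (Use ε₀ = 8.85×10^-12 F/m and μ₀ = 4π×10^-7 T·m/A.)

2.21×10^-7 T

Through the whole plate area (πR² = 0.02340 m²), I_d = ε₀ πR² dE/dt = 0.1423 A.
For r ≥ R the full I_d is enclosed: B = μ₀ I_d/(2πr) = (4π×10^-7)(0.1423)/(2π·0.129) = 2.21×10^-7 T.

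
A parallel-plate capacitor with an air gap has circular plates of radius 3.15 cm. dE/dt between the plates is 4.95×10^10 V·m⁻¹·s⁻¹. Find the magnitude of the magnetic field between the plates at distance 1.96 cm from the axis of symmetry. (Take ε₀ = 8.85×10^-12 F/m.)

5.39×10^-9 T

Through the whole plate area (πR² = 3.117×10^-3 m²), I_d = ε₀ πR² dE/dt = 1.365×10^-3 A.
An Ampèrian loop of radius r encloses a fraction (r/R)² of I_d. Then B·2πr = μ₀ I_d (r/R)², giving B = μ₀ I_d r/(2πR²) = 5.39×10^-9 T.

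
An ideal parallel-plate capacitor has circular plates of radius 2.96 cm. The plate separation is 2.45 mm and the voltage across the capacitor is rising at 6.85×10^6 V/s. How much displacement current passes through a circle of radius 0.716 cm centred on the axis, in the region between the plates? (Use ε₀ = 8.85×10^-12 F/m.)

With E = V/d, dE/dt = 2.796×10^9 V/(m·s) and πR² = 2.753×10^-3 m², giving I_d = ε₀ πR² dE/dt = 6.812×10^-5 A.
The field is uniform, so I_d,enc = I_d (r/R)² = (6.812×10^-5)(0.716/2.96)² = 3.99×10^-6 A.

3.99×10^-6 A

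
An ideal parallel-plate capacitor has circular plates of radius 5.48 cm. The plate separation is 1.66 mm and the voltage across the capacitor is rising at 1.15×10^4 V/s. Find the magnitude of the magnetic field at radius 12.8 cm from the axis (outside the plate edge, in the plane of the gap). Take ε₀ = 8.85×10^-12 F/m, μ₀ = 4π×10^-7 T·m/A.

9.04×10^-13 T

With E = V/d, dE/dt = 6.928×10^6 V/(m·s) and πR² = 9.434×10^-3 m², giving I_d = ε₀ πR² dE/dt = 5.784×10^-7 A.
Outside the plates the loop encloses all of I_d, so B·2πr = μ₀ I_d and B = 9.04×10^-13 T.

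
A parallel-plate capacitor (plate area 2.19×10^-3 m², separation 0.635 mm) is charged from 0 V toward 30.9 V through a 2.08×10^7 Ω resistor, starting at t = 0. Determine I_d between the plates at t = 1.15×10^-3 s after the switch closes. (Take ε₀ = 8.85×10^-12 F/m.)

With C = ε₀A/d = (8.85×10^-12)(2.19×10^-3)/(6.35×10^-4) = 3.052×10^-11 F, the time constant is τ = RC = 6.348×10^-4 s, so t/τ = 1.812 and e^(−t/τ) = 0.1633.
I_d = I_cond = (V₀/R) e^(−t/τ) = (1.486×10^-6)(0.1633) = 2.43×10^-7 A.

2.43×10^-7 A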